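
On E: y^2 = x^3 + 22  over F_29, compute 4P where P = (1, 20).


k = 4 = 100_2 (binary, LSB first: 001)
Double-and-add from P = (1, 20):
  bit 0 = 0: acc unchanged = O
  bit 1 = 0: acc unchanged = O
  bit 2 = 1: acc = O + (17, 18) = (17, 18)

4P = (17, 18)


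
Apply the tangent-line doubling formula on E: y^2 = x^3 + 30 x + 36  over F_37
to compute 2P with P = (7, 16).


Doubling: s = (3 x1^2 + a) / (2 y1)
s = (3*7^2 + 30) / (2*16) mod 37 = 9
x3 = s^2 - 2 x1 mod 37 = 9^2 - 2*7 = 30
y3 = s (x1 - x3) - y1 mod 37 = 9 * (7 - 30) - 16 = 36

2P = (30, 36)


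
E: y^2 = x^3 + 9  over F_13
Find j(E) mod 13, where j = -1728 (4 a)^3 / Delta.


Delta = -16(4 a^3 + 27 b^2) mod 13 = 4
-1728 * (4 a)^3 = -1728 * (4*0)^3 mod 13 = 0
j = 0 * 4^(-1) mod 13 = 0

j = 0 (mod 13)


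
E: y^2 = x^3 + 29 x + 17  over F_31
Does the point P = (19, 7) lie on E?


Check whether y^2 = x^3 + 29 x + 17 (mod 31) for (x, y) = (19, 7).
LHS: y^2 = 7^2 mod 31 = 18
RHS: x^3 + 29 x + 17 = 19^3 + 29*19 + 17 mod 31 = 18
LHS = RHS

Yes, on the curve


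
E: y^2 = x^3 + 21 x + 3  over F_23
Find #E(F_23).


For each x in F_23, count y with y^2 = x^3 + 21 x + 3 mod 23:
  x = 0: RHS = 3, y in [7, 16]  -> 2 point(s)
  x = 1: RHS = 2, y in [5, 18]  -> 2 point(s)
  x = 3: RHS = 1, y in [1, 22]  -> 2 point(s)
  x = 4: RHS = 13, y in [6, 17]  -> 2 point(s)
  x = 5: RHS = 3, y in [7, 16]  -> 2 point(s)
  x = 6: RHS = 0, y in [0]  -> 1 point(s)
  x = 8: RHS = 16, y in [4, 19]  -> 2 point(s)
  x = 9: RHS = 1, y in [1, 22]  -> 2 point(s)
  x = 11: RHS = 1, y in [1, 22]  -> 2 point(s)
  x = 13: RHS = 12, y in [9, 14]  -> 2 point(s)
  x = 15: RHS = 13, y in [6, 17]  -> 2 point(s)
  x = 17: RHS = 6, y in [11, 12]  -> 2 point(s)
  x = 18: RHS = 3, y in [7, 16]  -> 2 point(s)
  x = 19: RHS = 16, y in [4, 19]  -> 2 point(s)
  x = 22: RHS = 4, y in [2, 21]  -> 2 point(s)
Affine points: 29. Add the point at infinity: total = 30.

#E(F_23) = 30


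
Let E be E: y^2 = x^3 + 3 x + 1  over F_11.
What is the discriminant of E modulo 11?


4 a^3 + 27 b^2 = 4*3^3 + 27*1^2 = 108 + 27 = 135
Delta = -16 * (135) = -2160
Delta mod 11 = 7

Delta = 7 (mod 11)


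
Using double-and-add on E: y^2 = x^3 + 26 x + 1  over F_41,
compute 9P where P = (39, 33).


k = 9 = 1001_2 (binary, LSB first: 1001)
Double-and-add from P = (39, 33):
  bit 0 = 1: acc = O + (39, 33) = (39, 33)
  bit 1 = 0: acc unchanged = (39, 33)
  bit 2 = 0: acc unchanged = (39, 33)
  bit 3 = 1: acc = (39, 33) + (4, 13) = (0, 1)

9P = (0, 1)


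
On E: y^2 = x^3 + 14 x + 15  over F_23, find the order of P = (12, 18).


Compute successive multiples of P until we hit O:
  1P = (12, 18)
  2P = (12, 5)
  3P = O

ord(P) = 3


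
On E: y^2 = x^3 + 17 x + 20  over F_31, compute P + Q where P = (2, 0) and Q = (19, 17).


P != Q, so use the chord formula.
s = (y2 - y1) / (x2 - x1) = (17) / (17) mod 31 = 1
x3 = s^2 - x1 - x2 mod 31 = 1^2 - 2 - 19 = 11
y3 = s (x1 - x3) - y1 mod 31 = 1 * (2 - 11) - 0 = 22

P + Q = (11, 22)


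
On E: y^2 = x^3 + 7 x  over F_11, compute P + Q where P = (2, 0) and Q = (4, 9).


P != Q, so use the chord formula.
s = (y2 - y1) / (x2 - x1) = (9) / (2) mod 11 = 10
x3 = s^2 - x1 - x2 mod 11 = 10^2 - 2 - 4 = 6
y3 = s (x1 - x3) - y1 mod 11 = 10 * (2 - 6) - 0 = 4

P + Q = (6, 4)


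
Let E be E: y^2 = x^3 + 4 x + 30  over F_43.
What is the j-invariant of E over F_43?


Delta = -16(4 a^3 + 27 b^2) mod 43 = 38
-1728 * (4 a)^3 = -1728 * (4*4)^3 mod 43 = 41
j = 41 * 38^(-1) mod 43 = 9

j = 9 (mod 43)


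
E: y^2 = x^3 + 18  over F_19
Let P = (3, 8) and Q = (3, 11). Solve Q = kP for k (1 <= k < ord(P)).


Enumerate multiples of P until we hit Q = (3, 11):
  1P = (3, 8)
  2P = (18, 13)
  3P = (15, 7)
  4P = (8, 13)
  5P = (9, 5)
  6P = (12, 6)
  7P = (1, 0)
  8P = (12, 13)
  9P = (9, 14)
  10P = (8, 6)
  11P = (15, 12)
  12P = (18, 6)
  13P = (3, 11)
Match found at i = 13.

k = 13


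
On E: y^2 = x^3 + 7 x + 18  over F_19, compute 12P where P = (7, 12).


k = 12 = 1100_2 (binary, LSB first: 0011)
Double-and-add from P = (7, 12):
  bit 0 = 0: acc unchanged = O
  bit 1 = 0: acc unchanged = O
  bit 2 = 1: acc = O + (11, 18) = (11, 18)
  bit 3 = 1: acc = (11, 18) + (3, 3) = (10, 10)

12P = (10, 10)


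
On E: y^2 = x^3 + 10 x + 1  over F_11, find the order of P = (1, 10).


Compute successive multiples of P until we hit O:
  1P = (1, 10)
  2P = (10, 10)
  3P = (0, 1)
  4P = (3, 5)
  5P = (5, 0)
  6P = (3, 6)
  7P = (0, 10)
  8P = (10, 1)
  ... (continuing to 10P)
  10P = O

ord(P) = 10


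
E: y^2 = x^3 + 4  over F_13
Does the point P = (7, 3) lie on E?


Check whether y^2 = x^3 + 0 x + 4 (mod 13) for (x, y) = (7, 3).
LHS: y^2 = 3^2 mod 13 = 9
RHS: x^3 + 0 x + 4 = 7^3 + 0*7 + 4 mod 13 = 9
LHS = RHS

Yes, on the curve


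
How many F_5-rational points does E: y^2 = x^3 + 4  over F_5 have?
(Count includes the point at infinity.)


For each x in F_5, count y with y^2 = x^3 + 0 x + 4 mod 5:
  x = 0: RHS = 4, y in [2, 3]  -> 2 point(s)
  x = 1: RHS = 0, y in [0]  -> 1 point(s)
  x = 3: RHS = 1, y in [1, 4]  -> 2 point(s)
Affine points: 5. Add the point at infinity: total = 6.

#E(F_5) = 6


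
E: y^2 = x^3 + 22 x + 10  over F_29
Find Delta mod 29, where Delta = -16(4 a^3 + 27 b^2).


4 a^3 + 27 b^2 = 4*22^3 + 27*10^2 = 42592 + 2700 = 45292
Delta = -16 * (45292) = -724672
Delta mod 29 = 9

Delta = 9 (mod 29)


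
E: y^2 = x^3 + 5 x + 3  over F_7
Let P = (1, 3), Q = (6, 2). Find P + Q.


P != Q, so use the chord formula.
s = (y2 - y1) / (x2 - x1) = (6) / (5) mod 7 = 4
x3 = s^2 - x1 - x2 mod 7 = 4^2 - 1 - 6 = 2
y3 = s (x1 - x3) - y1 mod 7 = 4 * (1 - 2) - 3 = 0

P + Q = (2, 0)


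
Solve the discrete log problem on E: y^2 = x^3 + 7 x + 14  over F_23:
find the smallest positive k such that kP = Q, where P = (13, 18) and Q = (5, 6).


Enumerate multiples of P until we hit Q = (5, 6):
  1P = (13, 18)
  2P = (5, 17)
  3P = (14, 2)
  4P = (22, 11)
  5P = (17, 3)
  6P = (20, 14)
  7P = (3, 19)
  8P = (10, 7)
  9P = (16, 17)
  10P = (12, 20)
  11P = (2, 6)
  12P = (9, 1)
  13P = (9, 22)
  14P = (2, 17)
  15P = (12, 3)
  16P = (16, 6)
  17P = (10, 16)
  18P = (3, 4)
  19P = (20, 9)
  20P = (17, 20)
  21P = (22, 12)
  22P = (14, 21)
  23P = (5, 6)
Match found at i = 23.

k = 23


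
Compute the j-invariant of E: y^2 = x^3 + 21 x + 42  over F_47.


Delta = -16(4 a^3 + 27 b^2) mod 47 = 23
-1728 * (4 a)^3 = -1728 * (4*21)^3 mod 47 = 45
j = 45 * 23^(-1) mod 47 = 4

j = 4 (mod 47)


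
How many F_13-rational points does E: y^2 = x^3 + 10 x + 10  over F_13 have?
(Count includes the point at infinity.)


For each x in F_13, count y with y^2 = x^3 + 10 x + 10 mod 13:
  x = 0: RHS = 10, y in [6, 7]  -> 2 point(s)
  x = 2: RHS = 12, y in [5, 8]  -> 2 point(s)
  x = 4: RHS = 10, y in [6, 7]  -> 2 point(s)
  x = 5: RHS = 3, y in [4, 9]  -> 2 point(s)
  x = 6: RHS = 0, y in [0]  -> 1 point(s)
  x = 8: RHS = 4, y in [2, 11]  -> 2 point(s)
  x = 9: RHS = 10, y in [6, 7]  -> 2 point(s)
  x = 12: RHS = 12, y in [5, 8]  -> 2 point(s)
Affine points: 15. Add the point at infinity: total = 16.

#E(F_13) = 16


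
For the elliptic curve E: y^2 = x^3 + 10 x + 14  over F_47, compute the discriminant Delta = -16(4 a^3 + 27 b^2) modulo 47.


4 a^3 + 27 b^2 = 4*10^3 + 27*14^2 = 4000 + 5292 = 9292
Delta = -16 * (9292) = -148672
Delta mod 47 = 36

Delta = 36 (mod 47)


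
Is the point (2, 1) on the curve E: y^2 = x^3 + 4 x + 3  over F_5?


Check whether y^2 = x^3 + 4 x + 3 (mod 5) for (x, y) = (2, 1).
LHS: y^2 = 1^2 mod 5 = 1
RHS: x^3 + 4 x + 3 = 2^3 + 4*2 + 3 mod 5 = 4
LHS != RHS

No, not on the curve


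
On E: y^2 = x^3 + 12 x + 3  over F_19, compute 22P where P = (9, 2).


k = 22 = 10110_2 (binary, LSB first: 01101)
Double-and-add from P = (9, 2):
  bit 0 = 0: acc unchanged = O
  bit 1 = 1: acc = O + (5, 6) = (5, 6)
  bit 2 = 1: acc = (5, 6) + (1, 4) = (18, 16)
  bit 3 = 0: acc unchanged = (18, 16)
  bit 4 = 1: acc = (18, 16) + (3, 3) = (5, 13)

22P = (5, 13)


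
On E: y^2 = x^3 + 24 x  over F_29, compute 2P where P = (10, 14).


Doubling: s = (3 x1^2 + a) / (2 y1)
s = (3*10^2 + 24) / (2*14) mod 29 = 24
x3 = s^2 - 2 x1 mod 29 = 24^2 - 2*10 = 5
y3 = s (x1 - x3) - y1 mod 29 = 24 * (10 - 5) - 14 = 19

2P = (5, 19)


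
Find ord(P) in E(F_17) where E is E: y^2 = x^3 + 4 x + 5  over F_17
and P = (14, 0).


Compute successive multiples of P until we hit O:
  1P = (14, 0)
  2P = O

ord(P) = 2


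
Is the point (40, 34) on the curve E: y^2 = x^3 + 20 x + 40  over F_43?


Check whether y^2 = x^3 + 20 x + 40 (mod 43) for (x, y) = (40, 34).
LHS: y^2 = 34^2 mod 43 = 38
RHS: x^3 + 20 x + 40 = 40^3 + 20*40 + 40 mod 43 = 39
LHS != RHS

No, not on the curve


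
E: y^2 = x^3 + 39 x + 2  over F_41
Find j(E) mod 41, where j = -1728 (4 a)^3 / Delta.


Delta = -16(4 a^3 + 27 b^2) mod 41 = 14
-1728 * (4 a)^3 = -1728 * (4*39)^3 mod 41 = 38
j = 38 * 14^(-1) mod 41 = 32

j = 32 (mod 41)


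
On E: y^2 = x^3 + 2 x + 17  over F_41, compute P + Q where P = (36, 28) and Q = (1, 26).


P != Q, so use the chord formula.
s = (y2 - y1) / (x2 - x1) = (39) / (6) mod 41 = 27
x3 = s^2 - x1 - x2 mod 41 = 27^2 - 36 - 1 = 36
y3 = s (x1 - x3) - y1 mod 41 = 27 * (36 - 36) - 28 = 13

P + Q = (36, 13)


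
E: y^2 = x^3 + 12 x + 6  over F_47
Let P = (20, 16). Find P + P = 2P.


Doubling: s = (3 x1^2 + a) / (2 y1)
s = (3*20^2 + 12) / (2*16) mod 47 = 32
x3 = s^2 - 2 x1 mod 47 = 32^2 - 2*20 = 44
y3 = s (x1 - x3) - y1 mod 47 = 32 * (20 - 44) - 16 = 15

2P = (44, 15)


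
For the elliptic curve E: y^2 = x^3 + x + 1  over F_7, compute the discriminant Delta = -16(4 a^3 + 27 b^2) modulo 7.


4 a^3 + 27 b^2 = 4*1^3 + 27*1^2 = 4 + 27 = 31
Delta = -16 * (31) = -496
Delta mod 7 = 1

Delta = 1 (mod 7)


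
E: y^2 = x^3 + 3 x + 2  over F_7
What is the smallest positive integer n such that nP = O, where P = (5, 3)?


Compute successive multiples of P until we hit O:
  1P = (5, 3)
  2P = (5, 4)
  3P = O

ord(P) = 3


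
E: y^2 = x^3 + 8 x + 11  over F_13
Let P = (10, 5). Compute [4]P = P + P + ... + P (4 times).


k = 4 = 100_2 (binary, LSB first: 001)
Double-and-add from P = (10, 5):
  bit 0 = 0: acc unchanged = O
  bit 1 = 0: acc unchanged = O
  bit 2 = 1: acc = O + (10, 8) = (10, 8)

4P = (10, 8)


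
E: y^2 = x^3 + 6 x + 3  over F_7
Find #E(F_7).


For each x in F_7, count y with y^2 = x^3 + 6 x + 3 mod 7:
  x = 2: RHS = 2, y in [3, 4]  -> 2 point(s)
  x = 4: RHS = 0, y in [0]  -> 1 point(s)
  x = 5: RHS = 4, y in [2, 5]  -> 2 point(s)
Affine points: 5. Add the point at infinity: total = 6.

#E(F_7) = 6


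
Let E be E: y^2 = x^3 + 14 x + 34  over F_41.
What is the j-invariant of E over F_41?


Delta = -16(4 a^3 + 27 b^2) mod 41 = 16
-1728 * (4 a)^3 = -1728 * (4*14)^3 mod 41 = 4
j = 4 * 16^(-1) mod 41 = 31

j = 31 (mod 41)


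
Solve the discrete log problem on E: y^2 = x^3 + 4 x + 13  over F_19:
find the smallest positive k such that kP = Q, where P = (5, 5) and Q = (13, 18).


Enumerate multiples of P until we hit Q = (13, 18):
  1P = (5, 5)
  2P = (7, 2)
  3P = (14, 18)
  4P = (11, 18)
  5P = (4, 13)
  6P = (17, 15)
  7P = (13, 1)
  8P = (6, 5)
  9P = (8, 14)
  10P = (15, 3)
  11P = (15, 16)
  12P = (8, 5)
  13P = (6, 14)
  14P = (13, 18)
Match found at i = 14.

k = 14


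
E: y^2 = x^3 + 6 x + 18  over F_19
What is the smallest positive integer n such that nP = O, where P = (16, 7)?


Compute successive multiples of P until we hit O:
  1P = (16, 7)
  2P = (7, 2)
  3P = (1, 14)
  4P = (11, 16)
  5P = (15, 14)
  6P = (18, 7)
  7P = (4, 12)
  8P = (3, 5)
  ... (continuing to 22P)
  22P = O

ord(P) = 22


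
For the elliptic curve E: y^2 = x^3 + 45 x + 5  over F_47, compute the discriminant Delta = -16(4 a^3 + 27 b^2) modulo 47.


4 a^3 + 27 b^2 = 4*45^3 + 27*5^2 = 364500 + 675 = 365175
Delta = -16 * (365175) = -5842800
Delta mod 47 = 5

Delta = 5 (mod 47)


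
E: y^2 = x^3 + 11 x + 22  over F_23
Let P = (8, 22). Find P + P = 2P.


Doubling: s = (3 x1^2 + a) / (2 y1)
s = (3*8^2 + 11) / (2*22) mod 23 = 2
x3 = s^2 - 2 x1 mod 23 = 2^2 - 2*8 = 11
y3 = s (x1 - x3) - y1 mod 23 = 2 * (8 - 11) - 22 = 18

2P = (11, 18)


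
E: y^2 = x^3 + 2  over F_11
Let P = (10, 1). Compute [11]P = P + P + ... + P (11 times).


k = 11 = 1011_2 (binary, LSB first: 1101)
Double-and-add from P = (10, 1):
  bit 0 = 1: acc = O + (10, 1) = (10, 1)
  bit 1 = 1: acc = (10, 1) + (7, 9) = (6, 3)
  bit 2 = 0: acc unchanged = (6, 3)
  bit 3 = 1: acc = (6, 3) + (9, 7) = (10, 10)

11P = (10, 10)


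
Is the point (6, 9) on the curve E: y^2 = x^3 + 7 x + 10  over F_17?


Check whether y^2 = x^3 + 7 x + 10 (mod 17) for (x, y) = (6, 9).
LHS: y^2 = 9^2 mod 17 = 13
RHS: x^3 + 7 x + 10 = 6^3 + 7*6 + 10 mod 17 = 13
LHS = RHS

Yes, on the curve


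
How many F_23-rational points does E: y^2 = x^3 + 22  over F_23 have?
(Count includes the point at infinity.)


For each x in F_23, count y with y^2 = x^3 + 0 x + 22 mod 23:
  x = 1: RHS = 0, y in [0]  -> 1 point(s)
  x = 3: RHS = 3, y in [7, 16]  -> 2 point(s)
  x = 5: RHS = 9, y in [3, 20]  -> 2 point(s)
  x = 6: RHS = 8, y in [10, 13]  -> 2 point(s)
  x = 12: RHS = 2, y in [5, 18]  -> 2 point(s)
  x = 14: RHS = 6, y in [11, 12]  -> 2 point(s)
  x = 15: RHS = 16, y in [4, 19]  -> 2 point(s)
  x = 16: RHS = 1, y in [1, 22]  -> 2 point(s)
  x = 17: RHS = 13, y in [6, 17]  -> 2 point(s)
  x = 18: RHS = 12, y in [9, 14]  -> 2 point(s)
  x = 19: RHS = 4, y in [2, 21]  -> 2 point(s)
  x = 20: RHS = 18, y in [8, 15]  -> 2 point(s)
Affine points: 23. Add the point at infinity: total = 24.

#E(F_23) = 24


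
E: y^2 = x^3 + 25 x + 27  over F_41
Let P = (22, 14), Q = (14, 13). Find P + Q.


P != Q, so use the chord formula.
s = (y2 - y1) / (x2 - x1) = (40) / (33) mod 41 = 36
x3 = s^2 - x1 - x2 mod 41 = 36^2 - 22 - 14 = 30
y3 = s (x1 - x3) - y1 mod 41 = 36 * (22 - 30) - 14 = 26

P + Q = (30, 26)


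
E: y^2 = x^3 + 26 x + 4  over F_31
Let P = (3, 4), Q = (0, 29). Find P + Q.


P != Q, so use the chord formula.
s = (y2 - y1) / (x2 - x1) = (25) / (28) mod 31 = 2
x3 = s^2 - x1 - x2 mod 31 = 2^2 - 3 - 0 = 1
y3 = s (x1 - x3) - y1 mod 31 = 2 * (3 - 1) - 4 = 0

P + Q = (1, 0)


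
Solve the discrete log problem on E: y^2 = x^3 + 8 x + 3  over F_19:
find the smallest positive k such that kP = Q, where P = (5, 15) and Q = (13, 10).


Enumerate multiples of P until we hit Q = (13, 10):
  1P = (5, 15)
  2P = (16, 16)
  3P = (9, 14)
  4P = (11, 15)
  5P = (3, 4)
  6P = (8, 16)
  7P = (4, 17)
  8P = (14, 3)
  9P = (6, 18)
  10P = (17, 6)
  11P = (13, 10)
Match found at i = 11.

k = 11


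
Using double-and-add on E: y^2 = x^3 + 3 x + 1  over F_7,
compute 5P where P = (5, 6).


k = 5 = 101_2 (binary, LSB first: 101)
Double-and-add from P = (5, 6):
  bit 0 = 1: acc = O + (5, 6) = (5, 6)
  bit 1 = 0: acc unchanged = (5, 6)
  bit 2 = 1: acc = (5, 6) + (6, 2) = (5, 1)

5P = (5, 1)


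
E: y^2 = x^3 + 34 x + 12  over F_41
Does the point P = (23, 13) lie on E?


Check whether y^2 = x^3 + 34 x + 12 (mod 41) for (x, y) = (23, 13).
LHS: y^2 = 13^2 mod 41 = 5
RHS: x^3 + 34 x + 12 = 23^3 + 34*23 + 12 mod 41 = 5
LHS = RHS

Yes, on the curve


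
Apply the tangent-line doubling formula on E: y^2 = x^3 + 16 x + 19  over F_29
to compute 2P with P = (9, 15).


Doubling: s = (3 x1^2 + a) / (2 y1)
s = (3*9^2 + 16) / (2*15) mod 29 = 27
x3 = s^2 - 2 x1 mod 29 = 27^2 - 2*9 = 15
y3 = s (x1 - x3) - y1 mod 29 = 27 * (9 - 15) - 15 = 26

2P = (15, 26)


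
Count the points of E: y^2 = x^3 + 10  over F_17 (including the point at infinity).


For each x in F_17, count y with y^2 = x^3 + 0 x + 10 mod 17:
  x = 2: RHS = 1, y in [1, 16]  -> 2 point(s)
  x = 5: RHS = 16, y in [4, 13]  -> 2 point(s)
  x = 7: RHS = 13, y in [8, 9]  -> 2 point(s)
  x = 9: RHS = 8, y in [5, 12]  -> 2 point(s)
  x = 11: RHS = 15, y in [7, 10]  -> 2 point(s)
  x = 12: RHS = 4, y in [2, 15]  -> 2 point(s)
  x = 14: RHS = 0, y in [0]  -> 1 point(s)
  x = 15: RHS = 2, y in [6, 11]  -> 2 point(s)
  x = 16: RHS = 9, y in [3, 14]  -> 2 point(s)
Affine points: 17. Add the point at infinity: total = 18.

#E(F_17) = 18


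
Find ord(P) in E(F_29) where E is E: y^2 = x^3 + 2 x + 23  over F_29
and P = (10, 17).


Compute successive multiples of P until we hit O:
  1P = (10, 17)
  2P = (2, 8)
  3P = (16, 27)
  4P = (9, 4)
  5P = (5, 19)
  6P = (13, 19)
  7P = (0, 9)
  8P = (15, 8)
  ... (continuing to 32P)
  32P = O

ord(P) = 32


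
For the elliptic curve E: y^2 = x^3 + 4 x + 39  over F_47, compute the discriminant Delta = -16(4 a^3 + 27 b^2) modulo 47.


4 a^3 + 27 b^2 = 4*4^3 + 27*39^2 = 256 + 41067 = 41323
Delta = -16 * (41323) = -661168
Delta mod 47 = 28

Delta = 28 (mod 47)


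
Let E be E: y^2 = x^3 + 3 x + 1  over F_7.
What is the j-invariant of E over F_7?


Delta = -16(4 a^3 + 27 b^2) mod 7 = 3
-1728 * (4 a)^3 = -1728 * (4*3)^3 mod 7 = 6
j = 6 * 3^(-1) mod 7 = 2

j = 2 (mod 7)


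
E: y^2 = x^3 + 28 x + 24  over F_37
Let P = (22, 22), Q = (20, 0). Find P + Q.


P != Q, so use the chord formula.
s = (y2 - y1) / (x2 - x1) = (15) / (35) mod 37 = 11
x3 = s^2 - x1 - x2 mod 37 = 11^2 - 22 - 20 = 5
y3 = s (x1 - x3) - y1 mod 37 = 11 * (22 - 5) - 22 = 17

P + Q = (5, 17)


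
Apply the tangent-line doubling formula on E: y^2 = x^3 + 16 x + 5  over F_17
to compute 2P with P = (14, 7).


Doubling: s = (3 x1^2 + a) / (2 y1)
s = (3*14^2 + 16) / (2*7) mod 17 = 14
x3 = s^2 - 2 x1 mod 17 = 14^2 - 2*14 = 15
y3 = s (x1 - x3) - y1 mod 17 = 14 * (14 - 15) - 7 = 13

2P = (15, 13)


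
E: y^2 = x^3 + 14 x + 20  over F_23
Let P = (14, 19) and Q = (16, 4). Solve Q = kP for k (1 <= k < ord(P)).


Enumerate multiples of P until we hit Q = (16, 4):
  1P = (14, 19)
  2P = (1, 9)
  3P = (9, 22)
  4P = (16, 19)
  5P = (16, 4)
Match found at i = 5.

k = 5


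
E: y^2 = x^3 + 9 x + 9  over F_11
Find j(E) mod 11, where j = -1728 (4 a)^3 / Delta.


Delta = -16(4 a^3 + 27 b^2) mod 11 = 5
-1728 * (4 a)^3 = -1728 * (4*9)^3 mod 11 = 6
j = 6 * 5^(-1) mod 11 = 10

j = 10 (mod 11)


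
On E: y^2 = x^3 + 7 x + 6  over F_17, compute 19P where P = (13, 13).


k = 19 = 10011_2 (binary, LSB first: 11001)
Double-and-add from P = (13, 13):
  bit 0 = 1: acc = O + (13, 13) = (13, 13)
  bit 1 = 1: acc = (13, 13) + (4, 8) = (15, 1)
  bit 2 = 0: acc unchanged = (15, 1)
  bit 3 = 0: acc unchanged = (15, 1)
  bit 4 = 1: acc = (15, 1) + (14, 14) = (4, 9)

19P = (4, 9)


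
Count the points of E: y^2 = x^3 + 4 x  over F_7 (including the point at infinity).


For each x in F_7, count y with y^2 = x^3 + 4 x + 0 mod 7:
  x = 0: RHS = 0, y in [0]  -> 1 point(s)
  x = 2: RHS = 2, y in [3, 4]  -> 2 point(s)
  x = 3: RHS = 4, y in [2, 5]  -> 2 point(s)
  x = 6: RHS = 2, y in [3, 4]  -> 2 point(s)
Affine points: 7. Add the point at infinity: total = 8.

#E(F_7) = 8


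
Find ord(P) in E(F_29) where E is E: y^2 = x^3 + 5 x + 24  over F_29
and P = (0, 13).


Compute successive multiples of P until we hit O:
  1P = (0, 13)
  2P = (6, 26)
  3P = (14, 5)
  4P = (10, 1)
  5P = (10, 28)
  6P = (14, 24)
  7P = (6, 3)
  8P = (0, 16)
  ... (continuing to 9P)
  9P = O

ord(P) = 9


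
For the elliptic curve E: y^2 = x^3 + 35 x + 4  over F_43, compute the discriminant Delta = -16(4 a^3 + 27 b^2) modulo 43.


4 a^3 + 27 b^2 = 4*35^3 + 27*4^2 = 171500 + 432 = 171932
Delta = -16 * (171932) = -2750912
Delta mod 43 = 13

Delta = 13 (mod 43)


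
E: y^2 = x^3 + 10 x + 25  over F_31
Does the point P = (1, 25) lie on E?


Check whether y^2 = x^3 + 10 x + 25 (mod 31) for (x, y) = (1, 25).
LHS: y^2 = 25^2 mod 31 = 5
RHS: x^3 + 10 x + 25 = 1^3 + 10*1 + 25 mod 31 = 5
LHS = RHS

Yes, on the curve


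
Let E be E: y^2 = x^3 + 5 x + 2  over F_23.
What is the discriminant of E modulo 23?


4 a^3 + 27 b^2 = 4*5^3 + 27*2^2 = 500 + 108 = 608
Delta = -16 * (608) = -9728
Delta mod 23 = 1

Delta = 1 (mod 23)


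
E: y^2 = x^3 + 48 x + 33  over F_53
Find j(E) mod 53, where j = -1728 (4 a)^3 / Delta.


Delta = -16(4 a^3 + 27 b^2) mod 53 = 30
-1728 * (4 a)^3 = -1728 * (4*48)^3 mod 53 = 10
j = 10 * 30^(-1) mod 53 = 18

j = 18 (mod 53)


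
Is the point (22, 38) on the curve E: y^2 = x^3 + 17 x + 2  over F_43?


Check whether y^2 = x^3 + 17 x + 2 (mod 43) for (x, y) = (22, 38).
LHS: y^2 = 38^2 mod 43 = 25
RHS: x^3 + 17 x + 2 = 22^3 + 17*22 + 2 mod 43 = 16
LHS != RHS

No, not on the curve


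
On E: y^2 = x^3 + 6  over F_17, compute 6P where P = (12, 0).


k = 6 = 110_2 (binary, LSB first: 011)
Double-and-add from P = (12, 0):
  bit 0 = 0: acc unchanged = O
  bit 1 = 1: acc = O + O = O
  bit 2 = 1: acc = O + O = O

6P = O


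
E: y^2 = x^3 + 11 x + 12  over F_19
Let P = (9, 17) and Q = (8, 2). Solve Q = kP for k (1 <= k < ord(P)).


Enumerate multiples of P until we hit Q = (8, 2):
  1P = (9, 17)
  2P = (10, 18)
  3P = (1, 10)
  4P = (16, 3)
  5P = (17, 18)
  6P = (4, 5)
  7P = (11, 1)
  8P = (6, 16)
  9P = (2, 17)
  10P = (8, 2)
Match found at i = 10.

k = 10


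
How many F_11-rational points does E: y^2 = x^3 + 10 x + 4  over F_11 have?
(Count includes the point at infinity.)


For each x in F_11, count y with y^2 = x^3 + 10 x + 4 mod 11:
  x = 0: RHS = 4, y in [2, 9]  -> 2 point(s)
  x = 1: RHS = 4, y in [2, 9]  -> 2 point(s)
  x = 4: RHS = 9, y in [3, 8]  -> 2 point(s)
  x = 5: RHS = 3, y in [5, 6]  -> 2 point(s)
  x = 6: RHS = 5, y in [4, 7]  -> 2 point(s)
  x = 9: RHS = 9, y in [3, 8]  -> 2 point(s)
  x = 10: RHS = 4, y in [2, 9]  -> 2 point(s)
Affine points: 14. Add the point at infinity: total = 15.

#E(F_11) = 15


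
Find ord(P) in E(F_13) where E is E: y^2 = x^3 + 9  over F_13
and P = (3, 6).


Compute successive multiples of P until we hit O:
  1P = (3, 6)
  2P = (8, 12)
  3P = (5, 2)
  4P = (9, 6)
  5P = (1, 7)
  6P = (6, 2)
  7P = (0, 3)
  8P = (11, 12)
  ... (continuing to 21P)
  21P = O

ord(P) = 21


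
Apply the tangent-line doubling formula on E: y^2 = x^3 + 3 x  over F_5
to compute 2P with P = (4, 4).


Doubling: s = (3 x1^2 + a) / (2 y1)
s = (3*4^2 + 3) / (2*4) mod 5 = 2
x3 = s^2 - 2 x1 mod 5 = 2^2 - 2*4 = 1
y3 = s (x1 - x3) - y1 mod 5 = 2 * (4 - 1) - 4 = 2

2P = (1, 2)


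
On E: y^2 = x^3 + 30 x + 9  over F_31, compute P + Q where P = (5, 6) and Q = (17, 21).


P != Q, so use the chord formula.
s = (y2 - y1) / (x2 - x1) = (15) / (12) mod 31 = 9
x3 = s^2 - x1 - x2 mod 31 = 9^2 - 5 - 17 = 28
y3 = s (x1 - x3) - y1 mod 31 = 9 * (5 - 28) - 6 = 4

P + Q = (28, 4)


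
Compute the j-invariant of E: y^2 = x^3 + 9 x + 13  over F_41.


Delta = -16(4 a^3 + 27 b^2) mod 41 = 15
-1728 * (4 a)^3 = -1728 * (4*9)^3 mod 41 = 12
j = 12 * 15^(-1) mod 41 = 9

j = 9 (mod 41)


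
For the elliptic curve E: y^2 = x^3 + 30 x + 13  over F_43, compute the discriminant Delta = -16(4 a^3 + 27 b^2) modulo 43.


4 a^3 + 27 b^2 = 4*30^3 + 27*13^2 = 108000 + 4563 = 112563
Delta = -16 * (112563) = -1801008
Delta mod 43 = 4

Delta = 4 (mod 43)


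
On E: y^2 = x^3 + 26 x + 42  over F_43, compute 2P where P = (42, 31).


Doubling: s = (3 x1^2 + a) / (2 y1)
s = (3*42^2 + 26) / (2*31) mod 43 = 40
x3 = s^2 - 2 x1 mod 43 = 40^2 - 2*42 = 11
y3 = s (x1 - x3) - y1 mod 43 = 40 * (42 - 11) - 31 = 5

2P = (11, 5)


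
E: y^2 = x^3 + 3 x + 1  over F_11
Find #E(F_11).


For each x in F_11, count y with y^2 = x^3 + 3 x + 1 mod 11:
  x = 0: RHS = 1, y in [1, 10]  -> 2 point(s)
  x = 1: RHS = 5, y in [4, 7]  -> 2 point(s)
  x = 2: RHS = 4, y in [2, 9]  -> 2 point(s)
  x = 3: RHS = 4, y in [2, 9]  -> 2 point(s)
  x = 4: RHS = 0, y in [0]  -> 1 point(s)
  x = 5: RHS = 9, y in [3, 8]  -> 2 point(s)
  x = 6: RHS = 4, y in [2, 9]  -> 2 point(s)
  x = 8: RHS = 9, y in [3, 8]  -> 2 point(s)
  x = 9: RHS = 9, y in [3, 8]  -> 2 point(s)
Affine points: 17. Add the point at infinity: total = 18.

#E(F_11) = 18


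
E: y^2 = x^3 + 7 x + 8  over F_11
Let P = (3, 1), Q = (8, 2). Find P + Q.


P != Q, so use the chord formula.
s = (y2 - y1) / (x2 - x1) = (1) / (5) mod 11 = 9
x3 = s^2 - x1 - x2 mod 11 = 9^2 - 3 - 8 = 4
y3 = s (x1 - x3) - y1 mod 11 = 9 * (3 - 4) - 1 = 1

P + Q = (4, 1)


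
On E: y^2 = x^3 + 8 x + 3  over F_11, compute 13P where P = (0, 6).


k = 13 = 1101_2 (binary, LSB first: 1011)
Double-and-add from P = (0, 6):
  bit 0 = 1: acc = O + (0, 6) = (0, 6)
  bit 1 = 0: acc unchanged = (0, 6)
  bit 2 = 1: acc = (0, 6) + (5, 5) = (10, 7)
  bit 3 = 1: acc = (10, 7) + (4, 0) = (6, 5)

13P = (6, 5)


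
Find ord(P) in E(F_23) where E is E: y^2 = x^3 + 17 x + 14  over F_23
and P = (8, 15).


Compute successive multiples of P until we hit O:
  1P = (8, 15)
  2P = (16, 9)
  3P = (1, 20)
  4P = (7, 4)
  5P = (14, 11)
  6P = (4, 13)
  7P = (17, 15)
  8P = (21, 8)
  ... (continuing to 18P)
  18P = O

ord(P) = 18


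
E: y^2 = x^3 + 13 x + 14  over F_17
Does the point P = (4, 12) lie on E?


Check whether y^2 = x^3 + 13 x + 14 (mod 17) for (x, y) = (4, 12).
LHS: y^2 = 12^2 mod 17 = 8
RHS: x^3 + 13 x + 14 = 4^3 + 13*4 + 14 mod 17 = 11
LHS != RHS

No, not on the curve


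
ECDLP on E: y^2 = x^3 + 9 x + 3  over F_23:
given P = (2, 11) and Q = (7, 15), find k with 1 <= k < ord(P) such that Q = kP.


Enumerate multiples of P until we hit Q = (7, 15):
  1P = (2, 11)
  2P = (0, 16)
  3P = (10, 9)
  4P = (1, 6)
  5P = (22, 4)
  6P = (7, 8)
  7P = (7, 15)
Match found at i = 7.

k = 7


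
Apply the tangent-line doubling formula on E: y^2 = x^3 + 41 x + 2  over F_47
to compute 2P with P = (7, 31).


Doubling: s = (3 x1^2 + a) / (2 y1)
s = (3*7^2 + 41) / (2*31) mod 47 = 0
x3 = s^2 - 2 x1 mod 47 = 0^2 - 2*7 = 33
y3 = s (x1 - x3) - y1 mod 47 = 0 * (7 - 33) - 31 = 16

2P = (33, 16)


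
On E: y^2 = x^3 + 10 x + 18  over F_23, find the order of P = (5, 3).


Compute successive multiples of P until we hit O:
  1P = (5, 3)
  2P = (15, 1)
  3P = (15, 22)
  4P = (5, 20)
  5P = O

ord(P) = 5


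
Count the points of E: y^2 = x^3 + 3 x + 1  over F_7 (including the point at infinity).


For each x in F_7, count y with y^2 = x^3 + 3 x + 1 mod 7:
  x = 0: RHS = 1, y in [1, 6]  -> 2 point(s)
  x = 2: RHS = 1, y in [1, 6]  -> 2 point(s)
  x = 3: RHS = 2, y in [3, 4]  -> 2 point(s)
  x = 4: RHS = 0, y in [0]  -> 1 point(s)
  x = 5: RHS = 1, y in [1, 6]  -> 2 point(s)
  x = 6: RHS = 4, y in [2, 5]  -> 2 point(s)
Affine points: 11. Add the point at infinity: total = 12.

#E(F_7) = 12


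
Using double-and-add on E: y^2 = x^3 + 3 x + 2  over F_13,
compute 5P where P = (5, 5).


k = 5 = 101_2 (binary, LSB first: 101)
Double-and-add from P = (5, 5):
  bit 0 = 1: acc = O + (5, 5) = (5, 5)
  bit 1 = 0: acc unchanged = (5, 5)
  bit 2 = 1: acc = (5, 5) + (3, 5) = (5, 8)

5P = (5, 8)


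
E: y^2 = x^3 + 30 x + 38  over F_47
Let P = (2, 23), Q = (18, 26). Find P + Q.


P != Q, so use the chord formula.
s = (y2 - y1) / (x2 - x1) = (3) / (16) mod 47 = 9
x3 = s^2 - x1 - x2 mod 47 = 9^2 - 2 - 18 = 14
y3 = s (x1 - x3) - y1 mod 47 = 9 * (2 - 14) - 23 = 10

P + Q = (14, 10)


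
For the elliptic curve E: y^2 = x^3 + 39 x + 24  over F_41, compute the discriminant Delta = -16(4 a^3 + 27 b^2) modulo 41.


4 a^3 + 27 b^2 = 4*39^3 + 27*24^2 = 237276 + 15552 = 252828
Delta = -16 * (252828) = -4045248
Delta mod 41 = 17

Delta = 17 (mod 41)


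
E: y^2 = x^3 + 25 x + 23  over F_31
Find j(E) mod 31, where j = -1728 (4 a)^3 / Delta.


Delta = -16(4 a^3 + 27 b^2) mod 31 = 2
-1728 * (4 a)^3 = -1728 * (4*25)^3 mod 31 = 16
j = 16 * 2^(-1) mod 31 = 8

j = 8 (mod 31)


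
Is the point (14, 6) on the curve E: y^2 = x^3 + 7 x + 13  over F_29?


Check whether y^2 = x^3 + 7 x + 13 (mod 29) for (x, y) = (14, 6).
LHS: y^2 = 6^2 mod 29 = 7
RHS: x^3 + 7 x + 13 = 14^3 + 7*14 + 13 mod 29 = 13
LHS != RHS

No, not on the curve


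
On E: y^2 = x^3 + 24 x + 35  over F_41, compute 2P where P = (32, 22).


Doubling: s = (3 x1^2 + a) / (2 y1)
s = (3*32^2 + 24) / (2*22) mod 41 = 7
x3 = s^2 - 2 x1 mod 41 = 7^2 - 2*32 = 26
y3 = s (x1 - x3) - y1 mod 41 = 7 * (32 - 26) - 22 = 20

2P = (26, 20)


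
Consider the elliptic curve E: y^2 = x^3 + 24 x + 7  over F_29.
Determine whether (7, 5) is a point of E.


Check whether y^2 = x^3 + 24 x + 7 (mod 29) for (x, y) = (7, 5).
LHS: y^2 = 5^2 mod 29 = 25
RHS: x^3 + 24 x + 7 = 7^3 + 24*7 + 7 mod 29 = 25
LHS = RHS

Yes, on the curve


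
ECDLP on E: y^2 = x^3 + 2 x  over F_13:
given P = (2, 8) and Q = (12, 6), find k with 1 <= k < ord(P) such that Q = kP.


Enumerate multiples of P until we hit Q = (12, 6):
  1P = (2, 8)
  2P = (12, 6)
Match found at i = 2.

k = 2


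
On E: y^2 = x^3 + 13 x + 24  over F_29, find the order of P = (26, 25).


Compute successive multiples of P until we hit O:
  1P = (26, 25)
  2P = (2, 0)
  3P = (26, 4)
  4P = O

ord(P) = 4


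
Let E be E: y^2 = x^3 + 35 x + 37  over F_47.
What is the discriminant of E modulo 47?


4 a^3 + 27 b^2 = 4*35^3 + 27*37^2 = 171500 + 36963 = 208463
Delta = -16 * (208463) = -3335408
Delta mod 47 = 41

Delta = 41 (mod 47)


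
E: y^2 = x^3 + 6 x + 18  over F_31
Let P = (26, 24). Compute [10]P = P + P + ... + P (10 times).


k = 10 = 1010_2 (binary, LSB first: 0101)
Double-and-add from P = (26, 24):
  bit 0 = 0: acc unchanged = O
  bit 1 = 1: acc = O + (12, 19) = (12, 19)
  bit 2 = 0: acc unchanged = (12, 19)
  bit 3 = 1: acc = (12, 19) + (14, 5) = (23, 27)

10P = (23, 27)


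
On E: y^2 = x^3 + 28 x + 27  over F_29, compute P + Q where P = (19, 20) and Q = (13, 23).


P != Q, so use the chord formula.
s = (y2 - y1) / (x2 - x1) = (3) / (23) mod 29 = 14
x3 = s^2 - x1 - x2 mod 29 = 14^2 - 19 - 13 = 19
y3 = s (x1 - x3) - y1 mod 29 = 14 * (19 - 19) - 20 = 9

P + Q = (19, 9)


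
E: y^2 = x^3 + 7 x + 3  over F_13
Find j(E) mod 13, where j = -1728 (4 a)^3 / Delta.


Delta = -16(4 a^3 + 27 b^2) mod 13 = 4
-1728 * (4 a)^3 = -1728 * (4*7)^3 mod 13 = 8
j = 8 * 4^(-1) mod 13 = 2

j = 2 (mod 13)


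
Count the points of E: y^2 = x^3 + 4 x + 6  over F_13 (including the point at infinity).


For each x in F_13, count y with y^2 = x^3 + 4 x + 6 mod 13:
  x = 2: RHS = 9, y in [3, 10]  -> 2 point(s)
  x = 6: RHS = 12, y in [5, 8]  -> 2 point(s)
  x = 7: RHS = 0, y in [0]  -> 1 point(s)
  x = 8: RHS = 4, y in [2, 11]  -> 2 point(s)
  x = 9: RHS = 4, y in [2, 11]  -> 2 point(s)
  x = 11: RHS = 3, y in [4, 9]  -> 2 point(s)
  x = 12: RHS = 1, y in [1, 12]  -> 2 point(s)
Affine points: 13. Add the point at infinity: total = 14.

#E(F_13) = 14


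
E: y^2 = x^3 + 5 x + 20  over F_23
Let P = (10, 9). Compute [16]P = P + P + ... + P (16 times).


k = 16 = 10000_2 (binary, LSB first: 00001)
Double-and-add from P = (10, 9):
  bit 0 = 0: acc unchanged = O
  bit 1 = 0: acc unchanged = O
  bit 2 = 0: acc unchanged = O
  bit 3 = 0: acc unchanged = O
  bit 4 = 1: acc = O + (6, 6) = (6, 6)

16P = (6, 6)


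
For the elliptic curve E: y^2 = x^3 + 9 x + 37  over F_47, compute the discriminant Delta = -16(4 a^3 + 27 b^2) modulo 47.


4 a^3 + 27 b^2 = 4*9^3 + 27*37^2 = 2916 + 36963 = 39879
Delta = -16 * (39879) = -638064
Delta mod 47 = 8

Delta = 8 (mod 47)


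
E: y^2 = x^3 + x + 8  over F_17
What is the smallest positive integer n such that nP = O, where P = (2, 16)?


Compute successive multiples of P until we hit O:
  1P = (2, 16)
  2P = (0, 5)
  3P = (7, 16)
  4P = (8, 1)
  5P = (9, 10)
  6P = (5, 6)
  7P = (6, 3)
  8P = (10, 10)
  ... (continuing to 25P)
  25P = O

ord(P) = 25


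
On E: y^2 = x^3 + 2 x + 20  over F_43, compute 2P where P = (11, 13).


Doubling: s = (3 x1^2 + a) / (2 y1)
s = (3*11^2 + 2) / (2*13) mod 43 = 19
x3 = s^2 - 2 x1 mod 43 = 19^2 - 2*11 = 38
y3 = s (x1 - x3) - y1 mod 43 = 19 * (11 - 38) - 13 = 33

2P = (38, 33)


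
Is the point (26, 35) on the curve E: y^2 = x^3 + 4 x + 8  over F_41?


Check whether y^2 = x^3 + 4 x + 8 (mod 41) for (x, y) = (26, 35).
LHS: y^2 = 35^2 mod 41 = 36
RHS: x^3 + 4 x + 8 = 26^3 + 4*26 + 8 mod 41 = 17
LHS != RHS

No, not on the curve


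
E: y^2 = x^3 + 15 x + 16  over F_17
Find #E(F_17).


For each x in F_17, count y with y^2 = x^3 + 15 x + 16 mod 17:
  x = 0: RHS = 16, y in [4, 13]  -> 2 point(s)
  x = 1: RHS = 15, y in [7, 10]  -> 2 point(s)
  x = 4: RHS = 4, y in [2, 15]  -> 2 point(s)
  x = 6: RHS = 16, y in [4, 13]  -> 2 point(s)
  x = 8: RHS = 2, y in [6, 11]  -> 2 point(s)
  x = 9: RHS = 13, y in [8, 9]  -> 2 point(s)
  x = 11: RHS = 16, y in [4, 13]  -> 2 point(s)
  x = 16: RHS = 0, y in [0]  -> 1 point(s)
Affine points: 15. Add the point at infinity: total = 16.

#E(F_17) = 16


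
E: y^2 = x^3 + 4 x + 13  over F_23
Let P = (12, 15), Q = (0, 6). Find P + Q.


P != Q, so use the chord formula.
s = (y2 - y1) / (x2 - x1) = (14) / (11) mod 23 = 18
x3 = s^2 - x1 - x2 mod 23 = 18^2 - 12 - 0 = 13
y3 = s (x1 - x3) - y1 mod 23 = 18 * (12 - 13) - 15 = 13

P + Q = (13, 13)


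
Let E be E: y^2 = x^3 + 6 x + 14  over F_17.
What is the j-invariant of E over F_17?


Delta = -16(4 a^3 + 27 b^2) mod 17 = 2
-1728 * (4 a)^3 = -1728 * (4*6)^3 mod 17 = 1
j = 1 * 2^(-1) mod 17 = 9

j = 9 (mod 17)


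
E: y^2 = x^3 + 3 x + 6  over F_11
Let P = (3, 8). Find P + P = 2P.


Doubling: s = (3 x1^2 + a) / (2 y1)
s = (3*3^2 + 3) / (2*8) mod 11 = 6
x3 = s^2 - 2 x1 mod 11 = 6^2 - 2*3 = 8
y3 = s (x1 - x3) - y1 mod 11 = 6 * (3 - 8) - 8 = 6

2P = (8, 6)


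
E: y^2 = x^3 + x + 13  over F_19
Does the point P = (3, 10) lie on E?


Check whether y^2 = x^3 + 1 x + 13 (mod 19) for (x, y) = (3, 10).
LHS: y^2 = 10^2 mod 19 = 5
RHS: x^3 + 1 x + 13 = 3^3 + 1*3 + 13 mod 19 = 5
LHS = RHS

Yes, on the curve


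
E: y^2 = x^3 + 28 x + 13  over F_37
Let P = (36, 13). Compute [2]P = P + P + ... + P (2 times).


k = 2 = 10_2 (binary, LSB first: 01)
Double-and-add from P = (36, 13):
  bit 0 = 0: acc unchanged = O
  bit 1 = 1: acc = O + (13, 13) = (13, 13)

2P = (13, 13)


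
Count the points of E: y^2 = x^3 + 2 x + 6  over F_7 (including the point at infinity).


For each x in F_7, count y with y^2 = x^3 + 2 x + 6 mod 7:
  x = 1: RHS = 2, y in [3, 4]  -> 2 point(s)
  x = 2: RHS = 4, y in [2, 5]  -> 2 point(s)
  x = 3: RHS = 4, y in [2, 5]  -> 2 point(s)
  x = 4: RHS = 1, y in [1, 6]  -> 2 point(s)
  x = 5: RHS = 1, y in [1, 6]  -> 2 point(s)
Affine points: 10. Add the point at infinity: total = 11.

#E(F_7) = 11


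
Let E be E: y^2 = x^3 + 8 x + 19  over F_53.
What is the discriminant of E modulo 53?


4 a^3 + 27 b^2 = 4*8^3 + 27*19^2 = 2048 + 9747 = 11795
Delta = -16 * (11795) = -188720
Delta mod 53 = 13

Delta = 13 (mod 53)


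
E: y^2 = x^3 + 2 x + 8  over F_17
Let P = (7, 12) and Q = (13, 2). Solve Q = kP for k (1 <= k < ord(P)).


Enumerate multiples of P until we hit Q = (13, 2):
  1P = (7, 12)
  2P = (12, 3)
  3P = (6, 10)
  4P = (8, 3)
  5P = (15, 9)
  6P = (14, 14)
  7P = (11, 16)
  8P = (0, 12)
  9P = (10, 5)
  10P = (13, 2)
Match found at i = 10.

k = 10


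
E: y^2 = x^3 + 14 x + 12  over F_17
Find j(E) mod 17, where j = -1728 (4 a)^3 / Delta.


Delta = -16(4 a^3 + 27 b^2) mod 17 = 6
-1728 * (4 a)^3 = -1728 * (4*14)^3 mod 17 = 2
j = 2 * 6^(-1) mod 17 = 6

j = 6 (mod 17)


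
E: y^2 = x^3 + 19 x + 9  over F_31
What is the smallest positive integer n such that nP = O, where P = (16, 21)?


Compute successive multiples of P until we hit O:
  1P = (16, 21)
  2P = (13, 2)
  3P = (18, 18)
  4P = (7, 12)
  5P = (9, 17)
  6P = (0, 28)
  7P = (25, 12)
  8P = (22, 16)
  ... (continuing to 30P)
  30P = O

ord(P) = 30


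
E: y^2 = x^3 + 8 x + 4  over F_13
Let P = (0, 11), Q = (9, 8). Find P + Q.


P != Q, so use the chord formula.
s = (y2 - y1) / (x2 - x1) = (10) / (9) mod 13 = 4
x3 = s^2 - x1 - x2 mod 13 = 4^2 - 0 - 9 = 7
y3 = s (x1 - x3) - y1 mod 13 = 4 * (0 - 7) - 11 = 0

P + Q = (7, 0)


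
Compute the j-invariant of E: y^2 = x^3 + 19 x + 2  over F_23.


Delta = -16(4 a^3 + 27 b^2) mod 23 = 22
-1728 * (4 a)^3 = -1728 * (4*19)^3 mod 23 = 6
j = 6 * 22^(-1) mod 23 = 17

j = 17 (mod 23)


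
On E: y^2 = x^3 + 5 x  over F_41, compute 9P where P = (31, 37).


k = 9 = 1001_2 (binary, LSB first: 1001)
Double-and-add from P = (31, 37):
  bit 0 = 1: acc = O + (31, 37) = (31, 37)
  bit 1 = 0: acc unchanged = (31, 37)
  bit 2 = 0: acc unchanged = (31, 37)
  bit 3 = 1: acc = (31, 37) + (10, 36) = (4, 17)

9P = (4, 17)


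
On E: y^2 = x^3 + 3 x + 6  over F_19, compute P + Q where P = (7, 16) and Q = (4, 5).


P != Q, so use the chord formula.
s = (y2 - y1) / (x2 - x1) = (8) / (16) mod 19 = 10
x3 = s^2 - x1 - x2 mod 19 = 10^2 - 7 - 4 = 13
y3 = s (x1 - x3) - y1 mod 19 = 10 * (7 - 13) - 16 = 0

P + Q = (13, 0)


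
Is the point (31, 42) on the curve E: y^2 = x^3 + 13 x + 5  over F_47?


Check whether y^2 = x^3 + 13 x + 5 (mod 47) for (x, y) = (31, 42).
LHS: y^2 = 42^2 mod 47 = 25
RHS: x^3 + 13 x + 5 = 31^3 + 13*31 + 5 mod 47 = 25
LHS = RHS

Yes, on the curve


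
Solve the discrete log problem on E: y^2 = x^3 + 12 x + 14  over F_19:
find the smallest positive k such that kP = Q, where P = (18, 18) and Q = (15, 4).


Enumerate multiples of P until we hit Q = (15, 4):
  1P = (18, 18)
  2P = (6, 6)
  3P = (15, 4)
Match found at i = 3.

k = 3


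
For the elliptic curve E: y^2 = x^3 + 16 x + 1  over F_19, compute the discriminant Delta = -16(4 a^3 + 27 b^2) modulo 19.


4 a^3 + 27 b^2 = 4*16^3 + 27*1^2 = 16384 + 27 = 16411
Delta = -16 * (16411) = -262576
Delta mod 19 = 4

Delta = 4 (mod 19)


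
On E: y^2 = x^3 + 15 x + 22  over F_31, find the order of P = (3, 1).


Compute successive multiples of P until we hit O:
  1P = (3, 1)
  2P = (1, 10)
  3P = (24, 16)
  4P = (14, 0)
  5P = (24, 15)
  6P = (1, 21)
  7P = (3, 30)
  8P = O

ord(P) = 8


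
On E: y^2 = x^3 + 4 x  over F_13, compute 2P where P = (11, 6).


Doubling: s = (3 x1^2 + a) / (2 y1)
s = (3*11^2 + 4) / (2*6) mod 13 = 10
x3 = s^2 - 2 x1 mod 13 = 10^2 - 2*11 = 0
y3 = s (x1 - x3) - y1 mod 13 = 10 * (11 - 0) - 6 = 0

2P = (0, 0)


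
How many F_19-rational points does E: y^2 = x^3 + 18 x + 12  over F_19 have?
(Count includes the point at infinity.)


For each x in F_19, count y with y^2 = x^3 + 18 x + 12 mod 19:
  x = 3: RHS = 17, y in [6, 13]  -> 2 point(s)
  x = 7: RHS = 6, y in [5, 14]  -> 2 point(s)
  x = 13: RHS = 11, y in [7, 12]  -> 2 point(s)
  x = 14: RHS = 6, y in [5, 14]  -> 2 point(s)
  x = 15: RHS = 9, y in [3, 16]  -> 2 point(s)
  x = 16: RHS = 7, y in [8, 11]  -> 2 point(s)
  x = 17: RHS = 6, y in [5, 14]  -> 2 point(s)
Affine points: 14. Add the point at infinity: total = 15.

#E(F_19) = 15


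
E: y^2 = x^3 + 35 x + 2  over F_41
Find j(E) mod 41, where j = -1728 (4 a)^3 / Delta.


Delta = -16(4 a^3 + 27 b^2) mod 41 = 1
-1728 * (4 a)^3 = -1728 * (4*35)^3 mod 41 = 1
j = 1 * 1^(-1) mod 41 = 1

j = 1 (mod 41)


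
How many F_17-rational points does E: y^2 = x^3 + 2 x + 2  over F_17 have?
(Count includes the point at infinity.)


For each x in F_17, count y with y^2 = x^3 + 2 x + 2 mod 17:
  x = 0: RHS = 2, y in [6, 11]  -> 2 point(s)
  x = 3: RHS = 1, y in [1, 16]  -> 2 point(s)
  x = 5: RHS = 1, y in [1, 16]  -> 2 point(s)
  x = 6: RHS = 9, y in [3, 14]  -> 2 point(s)
  x = 7: RHS = 2, y in [6, 11]  -> 2 point(s)
  x = 9: RHS = 1, y in [1, 16]  -> 2 point(s)
  x = 10: RHS = 2, y in [6, 11]  -> 2 point(s)
  x = 13: RHS = 15, y in [7, 10]  -> 2 point(s)
  x = 16: RHS = 16, y in [4, 13]  -> 2 point(s)
Affine points: 18. Add the point at infinity: total = 19.

#E(F_17) = 19


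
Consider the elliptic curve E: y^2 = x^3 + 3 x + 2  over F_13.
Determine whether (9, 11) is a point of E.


Check whether y^2 = x^3 + 3 x + 2 (mod 13) for (x, y) = (9, 11).
LHS: y^2 = 11^2 mod 13 = 4
RHS: x^3 + 3 x + 2 = 9^3 + 3*9 + 2 mod 13 = 4
LHS = RHS

Yes, on the curve


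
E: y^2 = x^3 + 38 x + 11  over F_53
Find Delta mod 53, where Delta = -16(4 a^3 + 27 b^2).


4 a^3 + 27 b^2 = 4*38^3 + 27*11^2 = 219488 + 3267 = 222755
Delta = -16 * (222755) = -3564080
Delta mod 53 = 11

Delta = 11 (mod 53)


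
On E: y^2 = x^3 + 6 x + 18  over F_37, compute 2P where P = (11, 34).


Doubling: s = (3 x1^2 + a) / (2 y1)
s = (3*11^2 + 6) / (2*34) mod 37 = 31
x3 = s^2 - 2 x1 mod 37 = 31^2 - 2*11 = 14
y3 = s (x1 - x3) - y1 mod 37 = 31 * (11 - 14) - 34 = 21

2P = (14, 21)
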